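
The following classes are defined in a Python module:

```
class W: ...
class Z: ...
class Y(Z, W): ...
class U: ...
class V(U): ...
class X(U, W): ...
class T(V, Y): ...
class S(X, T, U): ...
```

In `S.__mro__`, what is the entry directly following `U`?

Y

L[S] = S + merge(L[X], L[T], L[U], [X T U])
  take X:  [X U W object] + [T V U Y Z W object] + [U object] + [X T U]
  take T:  [U W object] + [T V U Y Z W object] + [U object] + [T U]
  take V:  [U W object] + [V U Y Z W object] + [U object] + [U]
  take U:  [U W object] + [U Y Z W object] + [U object] + [U]
  take Y:  [W object] + [Y Z W object] + [object]
  take Z:  [W object] + [Z W object] + [object]
  take W:  [W object] + [W object] + [object]
  take object:  [object] + [object] + [object]
MRO: S X T V U Y Z W object
U is at position 4; next is Y.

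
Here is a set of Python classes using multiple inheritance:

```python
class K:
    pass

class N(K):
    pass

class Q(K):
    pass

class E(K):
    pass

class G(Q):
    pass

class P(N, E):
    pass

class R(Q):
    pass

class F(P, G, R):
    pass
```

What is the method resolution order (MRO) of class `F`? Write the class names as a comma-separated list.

L[F] = F + merge(L[P], L[G], L[R], [P G R])
  take P:  [P N E K object] + [G Q K object] + [R Q K object] + [P G R]
  take N:  [N E K object] + [G Q K object] + [R Q K object] + [G R]
  take E:  [E K object] + [G Q K object] + [R Q K object] + [G R]
  take G:  [K object] + [G Q K object] + [R Q K object] + [G R]
  take R:  [K object] + [Q K object] + [R Q K object] + [R]
  take Q:  [K object] + [Q K object] + [Q K object]
  take K:  [K object] + [K object] + [K object]
  take object:  [object] + [object] + [object]

F, P, N, E, G, R, Q, K, object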